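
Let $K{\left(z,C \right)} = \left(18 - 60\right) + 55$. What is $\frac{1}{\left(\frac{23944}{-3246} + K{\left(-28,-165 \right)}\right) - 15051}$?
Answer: $- \frac{1623}{24418646} \approx -6.6466 \cdot 10^{-5}$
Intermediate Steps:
$K{\left(z,C \right)} = 13$ ($K{\left(z,C \right)} = -42 + 55 = 13$)
$\frac{1}{\left(\frac{23944}{-3246} + K{\left(-28,-165 \right)}\right) - 15051} = \frac{1}{\left(\frac{23944}{-3246} + 13\right) - 15051} = \frac{1}{\left(23944 \left(- \frac{1}{3246}\right) + 13\right) - 15051} = \frac{1}{\left(- \frac{11972}{1623} + 13\right) - 15051} = \frac{1}{\frac{9127}{1623} - 15051} = \frac{1}{- \frac{24418646}{1623}} = - \frac{1623}{24418646}$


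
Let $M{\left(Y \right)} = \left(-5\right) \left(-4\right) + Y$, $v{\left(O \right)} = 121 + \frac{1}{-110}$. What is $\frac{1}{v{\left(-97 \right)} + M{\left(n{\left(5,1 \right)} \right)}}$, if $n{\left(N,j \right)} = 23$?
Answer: $\frac{110}{18039} \approx 0.0060979$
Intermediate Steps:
$v{\left(O \right)} = \frac{13309}{110}$ ($v{\left(O \right)} = 121 - \frac{1}{110} = \frac{13309}{110}$)
$M{\left(Y \right)} = 20 + Y$
$\frac{1}{v{\left(-97 \right)} + M{\left(n{\left(5,1 \right)} \right)}} = \frac{1}{\frac{13309}{110} + \left(20 + 23\right)} = \frac{1}{\frac{13309}{110} + 43} = \frac{1}{\frac{18039}{110}} = \frac{110}{18039}$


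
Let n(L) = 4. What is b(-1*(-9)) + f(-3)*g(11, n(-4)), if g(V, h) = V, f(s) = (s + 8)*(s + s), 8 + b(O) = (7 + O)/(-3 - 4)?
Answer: -2382/7 ≈ -340.29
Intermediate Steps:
b(O) = -9 - O/7 (b(O) = -8 + (7 + O)/(-3 - 4) = -8 + (7 + O)/(-7) = -8 + (7 + O)*(-⅐) = -8 + (-1 - O/7) = -9 - O/7)
f(s) = 2*s*(8 + s) (f(s) = (8 + s)*(2*s) = 2*s*(8 + s))
b(-1*(-9)) + f(-3)*g(11, n(-4)) = (-9 - (-1)*(-9)/7) + (2*(-3)*(8 - 3))*11 = (-9 - ⅐*9) + (2*(-3)*5)*11 = (-9 - 9/7) - 30*11 = -72/7 - 330 = -2382/7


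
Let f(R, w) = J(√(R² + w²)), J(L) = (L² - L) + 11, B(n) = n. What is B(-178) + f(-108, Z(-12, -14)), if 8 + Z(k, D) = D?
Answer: 11981 - 2*√3037 ≈ 11871.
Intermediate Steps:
Z(k, D) = -8 + D
J(L) = 11 + L² - L
f(R, w) = 11 + R² + w² - √(R² + w²) (f(R, w) = 11 + (√(R² + w²))² - √(R² + w²) = 11 + (R² + w²) - √(R² + w²) = 11 + R² + w² - √(R² + w²))
B(-178) + f(-108, Z(-12, -14)) = -178 + (11 + (-108)² + (-8 - 14)² - √((-108)² + (-8 - 14)²)) = -178 + (11 + 11664 + (-22)² - √(11664 + (-22)²)) = -178 + (11 + 11664 + 484 - √(11664 + 484)) = -178 + (11 + 11664 + 484 - √12148) = -178 + (11 + 11664 + 484 - 2*√3037) = -178 + (12159 - 2*√3037) = 11981 - 2*√3037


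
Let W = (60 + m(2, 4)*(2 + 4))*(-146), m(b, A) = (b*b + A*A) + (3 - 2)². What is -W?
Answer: 27156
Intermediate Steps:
m(b, A) = 1 + A² + b² (m(b, A) = (b² + A²) + 1² = (A² + b²) + 1 = 1 + A² + b²)
W = -27156 (W = (60 + (1 + 4² + 2²)*(2 + 4))*(-146) = (60 + (1 + 16 + 4)*6)*(-146) = (60 + 21*6)*(-146) = (60 + 126)*(-146) = 186*(-146) = -27156)
-W = -1*(-27156) = 27156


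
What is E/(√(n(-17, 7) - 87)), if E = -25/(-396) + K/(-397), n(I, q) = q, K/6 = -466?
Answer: -1117141*I*√5/3144240 ≈ -0.79447*I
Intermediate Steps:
K = -2796 (K = 6*(-466) = -2796)
E = 1117141/157212 (E = -25/(-396) - 2796/(-397) = -25*(-1/396) - 2796*(-1/397) = 25/396 + 2796/397 = 1117141/157212 ≈ 7.1059)
E/(√(n(-17, 7) - 87)) = 1117141/(157212*(√(7 - 87))) = 1117141/(157212*(√(-80))) = 1117141/(157212*((4*I*√5))) = 1117141*(-I*√5/20)/157212 = -1117141*I*√5/3144240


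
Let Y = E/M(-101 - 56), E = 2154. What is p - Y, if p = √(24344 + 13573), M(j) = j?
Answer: 2154/157 + 3*√4213 ≈ 208.44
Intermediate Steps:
p = 3*√4213 (p = √37917 = 3*√4213 ≈ 194.72)
Y = -2154/157 (Y = 2154/(-101 - 56) = 2154/(-157) = 2154*(-1/157) = -2154/157 ≈ -13.720)
p - Y = 3*√4213 - 1*(-2154/157) = 3*√4213 + 2154/157 = 2154/157 + 3*√4213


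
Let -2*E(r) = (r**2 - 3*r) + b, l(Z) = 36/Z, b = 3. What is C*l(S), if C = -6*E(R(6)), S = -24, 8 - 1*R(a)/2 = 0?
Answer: -1899/2 ≈ -949.50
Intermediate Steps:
R(a) = 16 (R(a) = 16 - 2*0 = 16 + 0 = 16)
E(r) = -3/2 - r**2/2 + 3*r/2 (E(r) = -((r**2 - 3*r) + 3)/2 = -(3 + r**2 - 3*r)/2 = -3/2 - r**2/2 + 3*r/2)
C = 633 (C = -6*(-3/2 - 1/2*16**2 + (3/2)*16) = -6*(-3/2 - 1/2*256 + 24) = -6*(-3/2 - 128 + 24) = -6*(-211/2) = 633)
C*l(S) = 633*(36/(-24)) = 633*(36*(-1/24)) = 633*(-3/2) = -1899/2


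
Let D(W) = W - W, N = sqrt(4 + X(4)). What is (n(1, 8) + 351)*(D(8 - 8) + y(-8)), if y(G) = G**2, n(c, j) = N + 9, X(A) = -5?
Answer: 23040 + 64*I ≈ 23040.0 + 64.0*I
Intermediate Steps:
N = I (N = sqrt(4 - 5) = sqrt(-1) = I ≈ 1.0*I)
D(W) = 0
n(c, j) = 9 + I (n(c, j) = I + 9 = 9 + I)
(n(1, 8) + 351)*(D(8 - 8) + y(-8)) = ((9 + I) + 351)*(0 + (-8)**2) = (360 + I)*(0 + 64) = (360 + I)*64 = 23040 + 64*I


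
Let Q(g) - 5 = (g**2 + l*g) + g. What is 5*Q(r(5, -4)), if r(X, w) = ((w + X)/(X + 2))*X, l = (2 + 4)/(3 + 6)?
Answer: 4925/147 ≈ 33.503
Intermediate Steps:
l = 2/3 (l = 6/9 = 6*(1/9) = 2/3 ≈ 0.66667)
r(X, w) = X*(X + w)/(2 + X) (r(X, w) = ((X + w)/(2 + X))*X = X*(X + w)/(2 + X))
Q(g) = 5 + g**2 + 5*g/3 (Q(g) = 5 + ((g**2 + 2*g/3) + g) = 5 + (g**2 + 5*g/3) = 5 + g**2 + 5*g/3)
5*Q(r(5, -4)) = 5*(5 + (5*(5 - 4)/(2 + 5))**2 + 5*(5*(5 - 4)/(2 + 5))/3) = 5*(5 + (5*1/7)**2 + 5*(5*1/7)/3) = 5*(5 + (5*(1/7)*1)**2 + 5*(5*(1/7)*1)/3) = 5*(5 + (5/7)**2 + (5/3)*(5/7)) = 5*(5 + 25/49 + 25/21) = 5*(985/147) = 4925/147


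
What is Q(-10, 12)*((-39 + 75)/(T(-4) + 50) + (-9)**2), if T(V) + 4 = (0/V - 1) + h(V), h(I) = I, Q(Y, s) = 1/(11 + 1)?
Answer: 1119/164 ≈ 6.8232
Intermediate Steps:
Q(Y, s) = 1/12
T(V) = -5 + V (T(V) = -4 + ((0/V - 1) + V) = -4 + ((0 - 1) + V) = -4 + (-1 + V) = -5 + V)
Q(-10, 12)*((-39 + 75)/(T(-4) + 50) + (-9)**2) = ((-39 + 75)/((-5 - 4) + 50) + (-9)**2)/12 = (36/(-9 + 50) + 81)/12 = (36/41 + 81)/12 = (1/12)*(3357/41) = 1119/164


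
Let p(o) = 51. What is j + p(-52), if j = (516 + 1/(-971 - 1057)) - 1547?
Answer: -1987441/2028 ≈ -980.00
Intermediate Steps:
j = -2090869/2028 (j = (516 + 1/(-2028)) - 1547 = (516 - 1/2028) - 1547 = 1046447/2028 - 1547 = -2090869/2028 ≈ -1031.0)
j + p(-52) = -2090869/2028 + 51 = -1987441/2028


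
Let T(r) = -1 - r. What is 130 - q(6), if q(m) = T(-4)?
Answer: 127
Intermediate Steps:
q(m) = 3 (q(m) = -1 - 1*(-4) = -1 + 4 = 3)
130 - q(6) = 130 - 1*3 = 130 - 3 = 127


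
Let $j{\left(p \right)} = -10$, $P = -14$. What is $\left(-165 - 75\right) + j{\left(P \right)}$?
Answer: $-250$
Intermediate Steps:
$\left(-165 - 75\right) + j{\left(P \right)} = \left(-165 - 75\right) - 10 = -240 - 10 = -250$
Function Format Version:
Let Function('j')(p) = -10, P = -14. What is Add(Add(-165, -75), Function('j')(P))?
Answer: -250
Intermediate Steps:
Add(Add(-165, -75), Function('j')(P)) = Add(Add(-165, -75), -10) = Add(-240, -10) = -250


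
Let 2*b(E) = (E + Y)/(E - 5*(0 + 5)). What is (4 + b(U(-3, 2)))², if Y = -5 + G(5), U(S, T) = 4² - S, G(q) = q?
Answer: 841/144 ≈ 5.8403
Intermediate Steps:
U(S, T) = 16 - S
Y = 0 (Y = -5 + 5 = 0)
b(E) = E/(2*(-25 + E)) (b(E) = ((E + 0)/(E - 5*(0 + 5)))/2 = (E/(E - 5*5))/2 = (E/(E - 25))/2 = (E/(-25 + E))/2 = E/(2*(-25 + E)))
(4 + b(U(-3, 2)))² = (4 + (16 - 1*(-3))/(2*(-25 + (16 - 1*(-3)))))² = (4 + (16 + 3)/(2*(-25 + (16 + 3))))² = (4 + (½)*19/(-25 + 19))² = (4 + (½)*19/(-6))² = (4 + (½)*19*(-⅙))² = (4 - 19/12)² = (29/12)² = 841/144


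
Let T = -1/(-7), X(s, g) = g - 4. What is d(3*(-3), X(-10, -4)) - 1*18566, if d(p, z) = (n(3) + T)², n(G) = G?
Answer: -909250/49 ≈ -18556.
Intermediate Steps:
X(s, g) = -4 + g
T = ⅐ (T = -1*(-⅐) = ⅐ ≈ 0.14286)
d(p, z) = 484/49 (d(p, z) = (3 + ⅐)² = (22/7)² = 484/49)
d(3*(-3), X(-10, -4)) - 1*18566 = 484/49 - 1*18566 = 484/49 - 18566 = -909250/49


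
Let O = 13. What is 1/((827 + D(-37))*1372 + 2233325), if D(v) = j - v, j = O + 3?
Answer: 1/3440685 ≈ 2.9064e-7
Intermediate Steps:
j = 16 (j = 13 + 3 = 16)
D(v) = 16 - v
1/((827 + D(-37))*1372 + 2233325) = 1/((827 + (16 - 1*(-37)))*1372 + 2233325) = 1/((827 + (16 + 37))*1372 + 2233325) = 1/((827 + 53)*1372 + 2233325) = 1/(880*1372 + 2233325) = 1/(1207360 + 2233325) = 1/3440685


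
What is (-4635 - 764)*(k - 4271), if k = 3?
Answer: 23042932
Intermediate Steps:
(-4635 - 764)*(k - 4271) = (-4635 - 764)*(3 - 4271) = -5399*(-4268) = 23042932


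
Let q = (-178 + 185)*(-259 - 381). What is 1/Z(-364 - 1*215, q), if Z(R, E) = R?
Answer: -1/579 ≈ -0.0017271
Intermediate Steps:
q = -4480 (q = 7*(-640) = -4480)
1/Z(-364 - 1*215, q) = 1/(-364 - 1*215) = 1/(-364 - 215) = 1/(-579) = -1/579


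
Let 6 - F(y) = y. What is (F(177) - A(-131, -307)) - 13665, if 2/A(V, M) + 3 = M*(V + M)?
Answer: -1860430070/134463 ≈ -13836.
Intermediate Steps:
F(y) = 6 - y
A(V, M) = 2/(-3 + M*(M + V)) (A(V, M) = 2/(-3 + M*(V + M)) = 2/(-3 + M*(M + V)))
(F(177) - A(-131, -307)) - 13665 = ((6 - 1*177) - 2/(-3 + (-307)**2 - 307*(-131))) - 13665 = ((6 - 177) - 2/(-3 + 94249 + 40217)) - 13665 = (-171 - 2/134463) - 13665 = -22993175/134463 - 13665 = -1860430070/134463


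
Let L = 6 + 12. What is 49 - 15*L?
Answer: -221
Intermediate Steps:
L = 18
49 - 15*L = 49 - 15*18 = 49 - 270 = -221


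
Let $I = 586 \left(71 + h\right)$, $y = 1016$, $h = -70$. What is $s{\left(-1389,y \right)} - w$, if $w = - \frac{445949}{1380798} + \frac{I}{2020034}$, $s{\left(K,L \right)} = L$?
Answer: $\frac{1417393536320375}{1394629453566} \approx 1016.3$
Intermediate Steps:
$I = 586$ ($I = 586 \left(71 - 70\right) = 586 \cdot 1 = 586$)
$w = - \frac{450011497319}{1394629453566}$ ($w = - \frac{445949}{1380798} + \frac{586}{2020034} = \left(-445949\right) \frac{1}{1380798} + 586 \cdot \frac{1}{2020034} = - \frac{445949}{1380798} + \frac{293}{1010017} = - \frac{450011497319}{1394629453566} \approx -0.32267$)
$s{\left(-1389,y \right)} - w = 1016 - - \frac{450011497319}{1394629453566} = 1016 + \frac{450011497319}{1394629453566} = \frac{1417393536320375}{1394629453566}$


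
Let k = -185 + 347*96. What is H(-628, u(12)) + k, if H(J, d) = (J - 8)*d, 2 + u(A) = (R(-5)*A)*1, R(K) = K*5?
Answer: 225199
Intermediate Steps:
k = 33127 (k = -185 + 33312 = 33127)
R(K) = 5*K
u(A) = -2 - 25*A (u(A) = -2 + ((5*(-5))*A)*1 = -2 - 25*A*1 = -2 - 25*A)
H(J, d) = d*(-8 + J) (H(J, d) = (-8 + J)*d = d*(-8 + J))
H(-628, u(12)) + k = (-2 - 25*12)*(-8 - 628) + 33127 = (-2 - 300)*(-636) + 33127 = -302*(-636) + 33127 = 192072 + 33127 = 225199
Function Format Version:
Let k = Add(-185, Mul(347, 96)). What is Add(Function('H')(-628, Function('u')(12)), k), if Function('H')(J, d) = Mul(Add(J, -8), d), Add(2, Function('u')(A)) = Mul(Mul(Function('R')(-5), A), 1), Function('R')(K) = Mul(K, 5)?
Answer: 225199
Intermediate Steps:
k = 33127 (k = Add(-185, 33312) = 33127)
Function('R')(K) = Mul(5, K)
Function('u')(A) = Add(-2, Mul(-25, A)) (Function('u')(A) = Add(-2, Mul(Mul(Mul(5, -5), A), 1)) = Add(-2, Mul(Mul(-25, A), 1)) = Add(-2, Mul(-25, A)))
Function('H')(J, d) = Mul(d, Add(-8, J)) (Function('H')(J, d) = Mul(Add(-8, J), d) = Mul(d, Add(-8, J)))
Add(Function('H')(-628, Function('u')(12)), k) = Add(Mul(Add(-2, Mul(-25, 12)), Add(-8, -628)), 33127) = Add(Mul(Add(-2, -300), -636), 33127) = Add(Mul(-302, -636), 33127) = Add(192072, 33127) = 225199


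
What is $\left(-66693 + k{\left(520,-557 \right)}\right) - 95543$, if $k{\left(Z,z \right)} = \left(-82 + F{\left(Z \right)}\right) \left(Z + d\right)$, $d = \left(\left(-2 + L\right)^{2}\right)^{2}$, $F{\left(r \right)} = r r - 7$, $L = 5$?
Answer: $162294675$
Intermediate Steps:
$F{\left(r \right)} = -7 + r^{2}$ ($F{\left(r \right)} = r^{2} - 7 = -7 + r^{2}$)
$d = 81$ ($d = \left(\left(-2 + 5\right)^{2}\right)^{2} = \left(3^{2}\right)^{2} = 9^{2} = 81$)
$k{\left(Z,z \right)} = \left(-89 + Z^{2}\right) \left(81 + Z\right)$ ($k{\left(Z,z \right)} = \left(-82 + \left(-7 + Z^{2}\right)\right) \left(Z + 81\right) = \left(-89 + Z^{2}\right) \left(81 + Z\right)$)
$\left(-66693 + k{\left(520,-557 \right)}\right) - 95543 = \left(-66693 + \left(-7209 + 520^{3} - 46280 + 81 \cdot 520^{2}\right)\right) - 95543 = \left(-66693 + \left(-7209 + 140608000 - 46280 + 81 \cdot 270400\right)\right) - 95543 = \left(-66693 + \left(-7209 + 140608000 - 46280 + 21902400\right)\right) - 95543 = \left(-66693 + 162456911\right) - 95543 = 162390218 - 95543 = 162294675$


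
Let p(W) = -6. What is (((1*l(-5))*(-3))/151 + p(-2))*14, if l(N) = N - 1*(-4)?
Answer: -12642/151 ≈ -83.722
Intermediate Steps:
l(N) = 4 + N (l(N) = N + 4 = 4 + N)
(((1*l(-5))*(-3))/151 + p(-2))*14 = (((1*(4 - 5))*(-3))/151 - 6)*14 = (((1*(-1))*(-3))*(1/151) - 6)*14 = (-1*(-3)*(1/151) - 6)*14 = (3*(1/151) - 6)*14 = (3/151 - 6)*14 = -903/151*14 = -12642/151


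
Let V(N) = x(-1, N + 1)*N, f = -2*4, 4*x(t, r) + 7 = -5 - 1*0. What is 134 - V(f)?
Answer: 110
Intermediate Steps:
x(t, r) = -3 (x(t, r) = -7/4 + (-5 - 1*0)/4 = -7/4 + (-5 + 0)/4 = -7/4 + (¼)*(-5) = -7/4 - 5/4 = -3)
f = -8
V(N) = -3*N
134 - V(f) = 134 - (-3)*(-8) = 134 - 1*24 = 134 - 24 = 110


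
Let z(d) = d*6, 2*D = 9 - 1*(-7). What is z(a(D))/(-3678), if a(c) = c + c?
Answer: -16/613 ≈ -0.026101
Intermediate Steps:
D = 8 (D = (9 - 1*(-7))/2 = (9 + 7)/2 = (1/2)*16 = 8)
a(c) = 2*c
z(d) = 6*d
z(a(D))/(-3678) = (6*(2*8))/(-3678) = (6*16)*(-1/3678) = 96*(-1/3678) = -16/613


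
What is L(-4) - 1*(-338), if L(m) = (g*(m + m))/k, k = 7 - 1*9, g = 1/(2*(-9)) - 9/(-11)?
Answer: 33764/99 ≈ 341.05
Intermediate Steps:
g = 151/198 (g = (½)*(-⅑) - 9*(-1/11) = -1/18 + 9/11 = 151/198 ≈ 0.76263)
k = -2 (k = 7 - 9 = -2)
L(m) = -151*m/198 (L(m) = (151*(m + m)/198)/(-2) = (151*(2*m)/198)*(-½) = (151*m/99)*(-½) = -151*m/198)
L(-4) - 1*(-338) = -151/198*(-4) - 1*(-338) = 302/99 + 338 = 33764/99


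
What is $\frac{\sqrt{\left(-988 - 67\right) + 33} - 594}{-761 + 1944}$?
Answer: $- \frac{594}{1183} + \frac{i \sqrt{1022}}{1183} \approx -0.50211 + 0.027023 i$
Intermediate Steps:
$\frac{\sqrt{\left(-988 - 67\right) + 33} - 594}{-761 + 1944} = \frac{\sqrt{\left(-988 - 67\right) + 33} - 594}{1183} = \left(\sqrt{-1055 + 33} - 594\right) \frac{1}{1183} = \left(\sqrt{-1022} - 594\right) \frac{1}{1183} = \left(i \sqrt{1022} - 594\right) \frac{1}{1183} = \left(-594 + i \sqrt{1022}\right) \frac{1}{1183} = - \frac{594}{1183} + \frac{i \sqrt{1022}}{1183}$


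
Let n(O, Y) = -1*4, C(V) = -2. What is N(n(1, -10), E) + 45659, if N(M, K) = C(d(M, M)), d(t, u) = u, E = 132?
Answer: 45657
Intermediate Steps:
n(O, Y) = -4
N(M, K) = -2
N(n(1, -10), E) + 45659 = -2 + 45659 = 45657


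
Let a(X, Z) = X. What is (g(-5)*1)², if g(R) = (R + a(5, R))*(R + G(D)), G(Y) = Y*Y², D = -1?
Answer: 0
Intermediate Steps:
G(Y) = Y³
g(R) = (-1 + R)*(5 + R) (g(R) = (R + 5)*(R + (-1)³) = (5 + R)*(R - 1) = (5 + R)*(-1 + R) = (-1 + R)*(5 + R))
(g(-5)*1)² = ((-5 + (-5)² + 4*(-5))*1)² = ((-5 + 25 - 20)*1)² = (0*1)² = 0² = 0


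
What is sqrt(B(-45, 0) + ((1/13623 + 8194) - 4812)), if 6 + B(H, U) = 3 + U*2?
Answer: sqrt(627095543514)/13623 ≈ 58.129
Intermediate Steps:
B(H, U) = -3 + 2*U (B(H, U) = -6 + (3 + U*2) = -6 + (3 + 2*U) = -3 + 2*U)
sqrt(B(-45, 0) + ((1/13623 + 8194) - 4812)) = sqrt((-3 + 2*0) + ((1/13623 + 8194) - 4812)) = sqrt((-3 + 0) + ((1/13623 + 8194) - 4812)) = sqrt(-3 + (111626863/13623 - 4812)) = sqrt(-3 + 46072987/13623) = sqrt(46032118/13623) = sqrt(627095543514)/13623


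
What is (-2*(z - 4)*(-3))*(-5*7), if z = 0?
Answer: 840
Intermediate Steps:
(-2*(z - 4)*(-3))*(-5*7) = (-2*(0 - 4)*(-3))*(-5*7) = (-2*(-4)*(-3))*(-35) = (8*(-3))*(-35) = -24*(-35) = 840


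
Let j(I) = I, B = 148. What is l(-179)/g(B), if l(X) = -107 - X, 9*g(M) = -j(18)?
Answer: -36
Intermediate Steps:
g(M) = -2 (g(M) = (-1*18)/9 = (⅑)*(-18) = -2)
l(-179)/g(B) = (-107 - 1*(-179))/(-2) = (-107 + 179)*(-½) = 72*(-½) = -36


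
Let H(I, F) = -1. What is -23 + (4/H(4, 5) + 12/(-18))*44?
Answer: -685/3 ≈ -228.33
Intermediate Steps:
-23 + (4/H(4, 5) + 12/(-18))*44 = -23 + (4/(-1) + 12/(-18))*44 = -23 + (4*(-1) + 12*(-1/18))*44 = -23 + (-4 - 2/3)*44 = -23 - 14/3*44 = -23 - 616/3 = -685/3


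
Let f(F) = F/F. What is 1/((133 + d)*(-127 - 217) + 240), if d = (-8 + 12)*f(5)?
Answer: -1/46888 ≈ -2.1327e-5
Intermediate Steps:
f(F) = 1
d = 4 (d = (-8 + 12)*1 = 4*1 = 4)
1/((133 + d)*(-127 - 217) + 240) = 1/((133 + 4)*(-127 - 217) + 240) = 1/(137*(-344) + 240) = 1/(-47128 + 240) = 1/(-46888) = -1/46888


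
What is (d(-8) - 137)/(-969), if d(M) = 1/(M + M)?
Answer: 43/304 ≈ 0.14145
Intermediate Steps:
d(M) = 1/(2*M)
(d(-8) - 137)/(-969) = ((½)/(-8) - 137)/(-969) = ((½)*(-⅛) - 137)*(-1/969) = (-1/16 - 137)*(-1/969) = -2193/16*(-1/969) = 43/304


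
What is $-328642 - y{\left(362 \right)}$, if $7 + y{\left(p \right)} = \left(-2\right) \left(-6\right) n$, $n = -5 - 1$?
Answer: $-328563$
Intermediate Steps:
$n = -6$ ($n = -5 - 1 = -6$)
$y{\left(p \right)} = -79$ ($y{\left(p \right)} = -7 + \left(-2\right) \left(-6\right) \left(-6\right) = -7 + 12 \left(-6\right) = -7 - 72 = -79$)
$-328642 - y{\left(362 \right)} = -328642 - -79 = -328642 + 79 = -328563$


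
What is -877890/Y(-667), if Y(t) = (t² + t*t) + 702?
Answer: -87789/89048 ≈ -0.98586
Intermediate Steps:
Y(t) = 702 + 2*t² (Y(t) = (t² + t²) + 702 = 2*t² + 702 = 702 + 2*t²)
-877890/Y(-667) = -877890/(702 + 2*(-667)²) = -877890/(702 + 2*444889) = -877890/(702 + 889778) = -877890/890480 = -877890*1/890480 = -87789/89048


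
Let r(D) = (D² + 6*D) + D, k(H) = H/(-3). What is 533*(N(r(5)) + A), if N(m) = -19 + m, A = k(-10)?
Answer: 70889/3 ≈ 23630.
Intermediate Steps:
k(H) = -H/3 (k(H) = H*(-⅓) = -H/3)
A = 10/3 (A = -⅓*(-10) = 10/3 ≈ 3.3333)
r(D) = D² + 7*D
533*(N(r(5)) + A) = 533*((-19 + 5*(7 + 5)) + 10/3) = 533*((-19 + 5*12) + 10/3) = 533*((-19 + 60) + 10/3) = 533*(41 + 10/3) = 533*(133/3) = 70889/3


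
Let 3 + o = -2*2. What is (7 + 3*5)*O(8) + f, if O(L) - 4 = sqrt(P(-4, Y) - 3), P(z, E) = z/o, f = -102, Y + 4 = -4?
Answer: -14 + 22*I*sqrt(119)/7 ≈ -14.0 + 34.285*I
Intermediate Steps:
Y = -8 (Y = -4 - 4 = -8)
o = -7 (o = -3 - 2*2 = -3 - 4 = -7)
P(z, E) = -z/7 (P(z, E) = z/(-7) = z*(-1/7) = -z/7)
O(L) = 4 + I*sqrt(119)/7 (O(L) = 4 + sqrt(-1/7*(-4) - 3) = 4 + sqrt(4/7 - 3) = 4 + sqrt(-17/7) = 4 + I*sqrt(119)/7)
(7 + 3*5)*O(8) + f = (7 + 3*5)*(4 + I*sqrt(119)/7) - 102 = (7 + 15)*(4 + I*sqrt(119)/7) - 102 = 22*(4 + I*sqrt(119)/7) - 102 = (88 + 22*I*sqrt(119)/7) - 102 = -14 + 22*I*sqrt(119)/7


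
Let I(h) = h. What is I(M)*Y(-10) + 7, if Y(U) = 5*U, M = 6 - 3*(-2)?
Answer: -593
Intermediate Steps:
M = 12 (M = 6 + 6 = 12)
I(M)*Y(-10) + 7 = 12*(5*(-10)) + 7 = 12*(-50) + 7 = -600 + 7 = -593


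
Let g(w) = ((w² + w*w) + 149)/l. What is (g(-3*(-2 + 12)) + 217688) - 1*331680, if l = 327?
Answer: -37273435/327 ≈ -1.1399e+5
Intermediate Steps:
g(w) = 149/327 + 2*w²/327 (g(w) = ((w² + w*w) + 149)/327 = ((w² + w²) + 149)*(1/327) = (2*w² + 149)*(1/327) = (149 + 2*w²)*(1/327) = 149/327 + 2*w²/327)
(g(-3*(-2 + 12)) + 217688) - 1*331680 = ((149/327 + 2*(-3*(-2 + 12))²/327) + 217688) - 1*331680 = ((149/327 + 2*(-3*10)²/327) + 217688) - 331680 = ((149/327 + (2/327)*(-30)²) + 217688) - 331680 = ((149/327 + (2/327)*900) + 217688) - 331680 = ((149/327 + 600/109) + 217688) - 331680 = (1949/327 + 217688) - 331680 = 71185925/327 - 331680 = -37273435/327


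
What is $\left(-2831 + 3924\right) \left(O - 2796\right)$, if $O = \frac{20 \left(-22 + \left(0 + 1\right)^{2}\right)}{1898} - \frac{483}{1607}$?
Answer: $- \frac{4661443959045}{1525043} \approx -3.0566 \cdot 10^{6}$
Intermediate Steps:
$O = - \frac{795837}{1525043}$ ($O = 20 \left(-22 + 1^{2}\right) \frac{1}{1898} - \frac{483}{1607} = 20 \left(-22 + 1\right) \frac{1}{1898} - \frac{483}{1607} = 20 \left(-21\right) \frac{1}{1898} - \frac{483}{1607} = \left(-420\right) \frac{1}{1898} - \frac{483}{1607} = - \frac{210}{949} - \frac{483}{1607} = - \frac{795837}{1525043} \approx -0.52185$)
$\left(-2831 + 3924\right) \left(O - 2796\right) = \left(-2831 + 3924\right) \left(- \frac{795837}{1525043} - 2796\right) = 1093 \left(- \frac{4264816065}{1525043}\right) = - \frac{4661443959045}{1525043}$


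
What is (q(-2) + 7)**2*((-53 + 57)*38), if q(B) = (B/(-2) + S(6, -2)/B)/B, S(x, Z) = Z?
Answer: 5472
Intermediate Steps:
q(B) = (-2/B - B/2)/B (q(B) = (B/(-2) - 2/B)/B = (B*(-1/2) - 2/B)/B = (-B/2 - 2/B)/B = (-2/B - B/2)/B)
(q(-2) + 7)**2*((-53 + 57)*38) = ((-1/2 - 2/(-2)**2) + 7)**2*((-53 + 57)*38) = ((-1/2 - 2*1/4) + 7)**2*(4*38) = ((-1/2 - 1/2) + 7)**2*152 = (-1 + 7)**2*152 = 6**2*152 = 36*152 = 5472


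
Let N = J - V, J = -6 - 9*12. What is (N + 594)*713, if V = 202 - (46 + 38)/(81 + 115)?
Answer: 1389637/7 ≈ 1.9852e+5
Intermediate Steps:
J = -114 (J = -6 - 108 = -114)
V = 1411/7 (V = 202 - 84/196 = 202 - 1*3/7 = 202 - 3/7 = 1411/7 ≈ 201.57)
N = -2209/7 (N = -114 - 1*1411/7 = -114 - 1411/7 = -2209/7 ≈ -315.57)
(N + 594)*713 = (-2209/7 + 594)*713 = (1949/7)*713 = 1389637/7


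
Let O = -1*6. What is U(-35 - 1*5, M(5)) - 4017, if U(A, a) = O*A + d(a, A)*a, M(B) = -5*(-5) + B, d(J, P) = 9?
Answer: -3507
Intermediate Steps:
O = -6
M(B) = 25 + B
U(A, a) = -6*A + 9*a
U(-35 - 1*5, M(5)) - 4017 = (-6*(-35 - 1*5) + 9*(25 + 5)) - 4017 = (-6*(-35 - 5) + 9*30) - 4017 = (-6*(-40) + 270) - 4017 = (240 + 270) - 4017 = 510 - 4017 = -3507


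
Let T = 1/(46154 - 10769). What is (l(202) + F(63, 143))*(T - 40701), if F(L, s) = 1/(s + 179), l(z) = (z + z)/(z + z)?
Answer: -232593088766/5696985 ≈ -40827.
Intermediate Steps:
l(z) = 1 (l(z) = (2*z)/((2*z)) = (2*z)*(1/(2*z)) = 1)
F(L, s) = 1/(179 + s)
T = 1/35385 ≈ 2.8261e-5
(l(202) + F(63, 143))*(T - 40701) = (1 + 1/(179 + 143))*(1/35385 - 40701) = (1 + 1/322)*(-1440204884/35385) = (323/322)*(-1440204884/35385) = -232593088766/5696985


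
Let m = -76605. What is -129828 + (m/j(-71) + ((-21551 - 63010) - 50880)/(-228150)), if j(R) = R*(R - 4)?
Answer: -233695749811/1799850 ≈ -1.2984e+5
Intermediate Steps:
j(R) = R*(-4 + R)
-129828 + (m/j(-71) + ((-21551 - 63010) - 50880)/(-228150)) = -129828 + (-76605*(-1/(71*(-4 - 71))) + ((-21551 - 63010) - 50880)/(-228150)) = -129828 + (-76605/((-71*(-75))) + (-84561 - 50880)*(-1/228150)) = -129828 + (-76605/5325 - 135441*(-1/228150)) = -129828 + (-76605*1/5325 + 15049/25350) = -129828 + (-5107/355 + 15049/25350) = -129828 - 24824011/1799850 = -233695749811/1799850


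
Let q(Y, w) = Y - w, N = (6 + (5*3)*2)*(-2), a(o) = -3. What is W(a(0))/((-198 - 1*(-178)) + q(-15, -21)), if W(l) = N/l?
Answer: -12/7 ≈ -1.7143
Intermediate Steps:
N = -72 (N = (6 + 15*2)*(-2) = (6 + 30)*(-2) = 36*(-2) = -72)
W(l) = -72/l
W(a(0))/((-198 - 1*(-178)) + q(-15, -21)) = (-72/(-3))/((-198 - 1*(-178)) + (-15 - 1*(-21))) = (-72*(-⅓))/((-198 + 178) + (-15 + 21)) = 24/(-20 + 6) = 24/(-14) = 24*(-1/14) = -12/7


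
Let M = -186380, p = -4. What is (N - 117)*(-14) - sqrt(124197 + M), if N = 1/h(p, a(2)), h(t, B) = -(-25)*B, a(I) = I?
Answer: 40943/25 - I*sqrt(62183) ≈ 1637.7 - 249.37*I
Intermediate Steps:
h(t, B) = 25*B
N = 1/50 (N = 1/(25*2) = 1/50 ≈ 0.020000)
(N - 117)*(-14) - sqrt(124197 + M) = (1/50 - 117)*(-14) - sqrt(124197 - 186380) = -5849/50*(-14) - sqrt(-62183) = 40943/25 - I*sqrt(62183)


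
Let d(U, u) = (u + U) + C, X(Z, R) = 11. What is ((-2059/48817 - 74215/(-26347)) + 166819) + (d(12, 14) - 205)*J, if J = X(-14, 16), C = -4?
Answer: 211973996829376/1286181499 ≈ 1.6481e+5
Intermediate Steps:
d(U, u) = -4 + U + u (d(U, u) = (u + U) - 4 = (U + u) - 4 = -4 + U + u)
J = 11
((-2059/48817 - 74215/(-26347)) + 166819) + (d(12, 14) - 205)*J = ((-2059/48817 - 74215/(-26347)) + 166819) + ((-4 + 12 + 14) - 205)*11 = ((-2059*1/48817 - 74215*(-1/26347)) + 166819) + (22 - 205)*11 = ((-2059/48817 + 74215/26347) + 166819) - 183*11 = (3568705182/1286181499 + 166819) - 2013 = 214563080186863/1286181499 - 2013 = 211973996829376/1286181499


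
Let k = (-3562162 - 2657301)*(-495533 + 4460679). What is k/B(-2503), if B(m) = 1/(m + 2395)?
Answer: 2663396514352584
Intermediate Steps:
B(m) = 1/(2395 + m)
k = -24661078836598 (k = -6219463*3965146 = -24661078836598)
k/B(-2503) = -24661078836598/(1/(2395 - 2503)) = -24661078836598/(1/(-108)) = -24661078836598/(-1/108) = -24661078836598*(-108) = 2663396514352584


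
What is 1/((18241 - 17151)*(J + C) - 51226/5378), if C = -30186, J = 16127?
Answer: -2689/41207095203 ≈ -6.5256e-8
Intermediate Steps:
1/((18241 - 17151)*(J + C) - 51226/5378) = 1/((18241 - 17151)*(16127 - 30186) - 51226/5378) = 1/(1090*(-14059) - 51226*1/5378) = 1/(-15324310 - 25613/2689) = 1/(-41207095203/2689) = -2689/41207095203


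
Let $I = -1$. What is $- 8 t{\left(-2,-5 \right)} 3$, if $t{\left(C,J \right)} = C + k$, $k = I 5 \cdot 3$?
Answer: $408$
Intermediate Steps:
$k = -15$ ($k = \left(-1\right) 5 \cdot 3 = \left(-5\right) 3 = -15$)
$t{\left(C,J \right)} = -15 + C$ ($t{\left(C,J \right)} = C - 15 = -15 + C$)
$- 8 t{\left(-2,-5 \right)} 3 = - 8 \left(-15 - 2\right) 3 = \left(-8\right) \left(-17\right) 3 = 136 \cdot 3 = 408$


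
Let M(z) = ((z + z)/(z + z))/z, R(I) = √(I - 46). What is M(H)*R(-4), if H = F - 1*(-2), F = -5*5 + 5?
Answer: -5*I*√2/18 ≈ -0.39284*I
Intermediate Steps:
R(I) = √(-46 + I)
F = -20 (F = -25 + 5 = -20)
H = -18 (H = -20 - 1*(-2) = -20 + 2 = -18)
M(z) = 1/z (M(z) = ((2*z)/((2*z)))/z = ((2*z)*(1/(2*z)))/z = 1/z)
M(H)*R(-4) = √(-46 - 4)/(-18) = -5*I*√2/18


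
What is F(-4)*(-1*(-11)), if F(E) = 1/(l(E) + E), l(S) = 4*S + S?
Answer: -11/24 ≈ -0.45833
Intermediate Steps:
l(S) = 5*S
F(E) = 1/(6*E) (F(E) = 1/(5*E + E) = 1/(6*E))
F(-4)*(-1*(-11)) = ((⅙)/(-4))*(-1*(-11)) = ((⅙)*(-¼))*11 = -1/24*11 = -11/24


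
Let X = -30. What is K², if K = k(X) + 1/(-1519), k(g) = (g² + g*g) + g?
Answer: 7228725899641/2307361 ≈ 3.1329e+6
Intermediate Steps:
k(g) = g + 2*g² (k(g) = (g² + g²) + g = 2*g² + g = g + 2*g²)
K = 2688629/1519 (K = -30*(1 + 2*(-30)) + 1/(-1519) = -30*(1 - 60) - 1/1519 = -30*(-59) - 1/1519 = 1770 - 1/1519 = 2688629/1519 ≈ 1770.0)
K² = (2688629/1519)² = 7228725899641/2307361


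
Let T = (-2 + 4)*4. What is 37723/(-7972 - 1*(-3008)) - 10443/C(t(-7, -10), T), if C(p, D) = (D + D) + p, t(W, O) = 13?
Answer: -3113707/8468 ≈ -367.70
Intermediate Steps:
T = 8 (T = 2*4 = 8)
C(p, D) = p + 2*D (C(p, D) = 2*D + p = p + 2*D)
37723/(-7972 - 1*(-3008)) - 10443/C(t(-7, -10), T) = 37723/(-7972 - 1*(-3008)) - 10443/(13 + 2*8) = 37723/(-7972 + 3008) - 10443/(13 + 16) = 37723/(-4964) - 10443/29 = 37723*(-1/4964) - 10443*1/29 = -2219/292 - 10443/29 = -3113707/8468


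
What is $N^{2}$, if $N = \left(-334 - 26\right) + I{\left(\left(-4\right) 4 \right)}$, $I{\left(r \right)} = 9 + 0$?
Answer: $123201$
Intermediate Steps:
$I{\left(r \right)} = 9$
$N = -351$ ($N = \left(-334 - 26\right) + 9 = -360 + 9 = -351$)
$N^{2} = \left(-351\right)^{2} = 123201$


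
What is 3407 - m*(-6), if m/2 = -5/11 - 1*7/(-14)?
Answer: 37483/11 ≈ 3407.5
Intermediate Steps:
m = 1/11 (m = 2*(-5/11 - 1*7/(-14)) = 2*(-5*1/11 - 7*(-1/14)) = 2*(-5/11 + 1/2) = 2*(1/22) = 1/11 ≈ 0.090909)
3407 - m*(-6) = 3407 - (-6)/11 = 3407 - 1*(-6/11) = 3407 + 6/11 = 37483/11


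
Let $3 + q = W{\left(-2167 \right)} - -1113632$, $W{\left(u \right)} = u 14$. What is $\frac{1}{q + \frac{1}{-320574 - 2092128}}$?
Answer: $\frac{2412702}{2613658362281} \approx 9.2311 \cdot 10^{-7}$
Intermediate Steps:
$W{\left(u \right)} = 14 u$
$q = 1083291$ ($q = -3 + \left(14 \left(-2167\right) - -1113632\right) = -3 + \left(-30338 + 1113632\right) = -3 + 1083294 = 1083291$)
$\frac{1}{q + \frac{1}{-320574 - 2092128}} = \frac{1}{1083291 + \frac{1}{-320574 - 2092128}} = \frac{1}{1083291 + \frac{1}{-2412702}} = \frac{1}{1083291 - \frac{1}{2412702}} = \frac{1}{\frac{2613658362281}{2412702}} = \frac{2412702}{2613658362281}$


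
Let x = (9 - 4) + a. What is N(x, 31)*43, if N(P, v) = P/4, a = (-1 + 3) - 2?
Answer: 215/4 ≈ 53.750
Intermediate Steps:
a = 0 (a = 2 - 2 = 0)
x = 5 (x = (9 - 4) + 0 = 5 + 0 = 5)
N(P, v) = P/4 (N(P, v) = P*(¼) = P/4)
N(x, 31)*43 = ((¼)*5)*43 = (5/4)*43 = 215/4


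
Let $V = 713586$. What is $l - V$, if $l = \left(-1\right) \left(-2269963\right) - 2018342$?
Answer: $-461965$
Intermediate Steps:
$l = 251621$ ($l = 2269963 - 2018342 = 251621$)
$l - V = 251621 - 713586 = -461965$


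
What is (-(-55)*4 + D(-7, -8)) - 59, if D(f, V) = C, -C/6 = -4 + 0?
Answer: 185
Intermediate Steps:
C = 24 (C = -6*(-4 + 0) = -6*(-4) = 24)
D(f, V) = 24
(-(-55)*4 + D(-7, -8)) - 59 = (-(-55)*4 + 24) - 59 = (-11*(-20) + 24) - 59 = (220 + 24) - 59 = 244 - 59 = 185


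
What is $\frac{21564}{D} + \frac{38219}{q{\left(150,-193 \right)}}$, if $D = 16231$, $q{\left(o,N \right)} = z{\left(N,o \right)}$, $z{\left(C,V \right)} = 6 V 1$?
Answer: $\frac{639740189}{14607900} \approx 43.794$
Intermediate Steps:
$z{\left(C,V \right)} = 6 V$
$q{\left(o,N \right)} = 6 o$
$\frac{21564}{D} + \frac{38219}{q{\left(150,-193 \right)}} = \frac{21564}{16231} + \frac{38219}{6 \cdot 150} = 21564 \cdot \frac{1}{16231} + \frac{38219}{900} = \frac{21564}{16231} + 38219 \cdot \frac{1}{900} = \frac{21564}{16231} + \frac{38219}{900} = \frac{639740189}{14607900}$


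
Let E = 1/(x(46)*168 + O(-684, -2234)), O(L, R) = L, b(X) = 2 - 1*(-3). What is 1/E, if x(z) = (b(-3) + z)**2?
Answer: 436284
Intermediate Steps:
b(X) = 5 (b(X) = 2 + 3 = 5)
x(z) = (5 + z)**2
E = 1/436284 (E = 1/((5 + 46)**2*168 - 684) = 1/(51**2*168 - 684) = 1/(2601*168 - 684) = 1/(436968 - 684) = 1/436284 ≈ 2.2921e-6)
1/E = 1/(1/436284) = 436284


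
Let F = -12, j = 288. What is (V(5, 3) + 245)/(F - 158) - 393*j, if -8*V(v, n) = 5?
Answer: -1810967/16 ≈ -1.1319e+5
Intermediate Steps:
V(v, n) = -5/8 (V(v, n) = -⅛*5 = -5/8)
(V(5, 3) + 245)/(F - 158) - 393*j = (-5/8 + 245)/(-12 - 158) - 393*288 = (1955/8)/(-170) - 113184 = (1955/8)*(-1/170) - 113184 = -23/16 - 113184 = -1810967/16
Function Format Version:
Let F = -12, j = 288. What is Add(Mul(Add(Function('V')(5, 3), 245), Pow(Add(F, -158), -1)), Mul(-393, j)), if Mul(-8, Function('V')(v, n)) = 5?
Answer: Rational(-1810967, 16) ≈ -1.1319e+5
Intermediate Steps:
Function('V')(v, n) = Rational(-5, 8) (Function('V')(v, n) = Mul(Rational(-1, 8), 5) = Rational(-5, 8))
Add(Mul(Add(Function('V')(5, 3), 245), Pow(Add(F, -158), -1)), Mul(-393, j)) = Add(Mul(Add(Rational(-5, 8), 245), Pow(Add(-12, -158), -1)), Mul(-393, 288)) = Add(Mul(Rational(1955, 8), Pow(-170, -1)), -113184) = Add(Mul(Rational(1955, 8), Rational(-1, 170)), -113184) = Add(Rational(-23, 16), -113184) = Rational(-1810967, 16)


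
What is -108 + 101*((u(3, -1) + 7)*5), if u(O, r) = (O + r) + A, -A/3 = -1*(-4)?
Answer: -1623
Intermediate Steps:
A = -12 (A = -(-3)*(-4) = -3*4 = -12)
u(O, r) = -12 + O + r (u(O, r) = (O + r) - 12 = -12 + O + r)
-108 + 101*((u(3, -1) + 7)*5) = -108 + 101*(((-12 + 3 - 1) + 7)*5) = -108 + 101*((-10 + 7)*5) = -108 + 101*(-3*5) = -108 + 101*(-15) = -108 - 1515 = -1623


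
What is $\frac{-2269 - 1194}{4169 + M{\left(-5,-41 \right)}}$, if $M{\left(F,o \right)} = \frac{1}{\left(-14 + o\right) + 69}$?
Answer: $- \frac{48482}{58367} \approx -0.83064$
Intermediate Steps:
$M{\left(F,o \right)} = \frac{1}{55 + o}$
$\frac{-2269 - 1194}{4169 + M{\left(-5,-41 \right)}} = \frac{-2269 - 1194}{4169 + \frac{1}{55 - 41}} = - \frac{3463}{4169 + \frac{1}{14}} = - \frac{3463}{\frac{58367}{14}} = \left(-3463\right) \frac{14}{58367} = - \frac{48482}{58367}$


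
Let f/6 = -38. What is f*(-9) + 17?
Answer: 2069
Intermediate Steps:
f = -228 (f = 6*(-38) = -228)
f*(-9) + 17 = -228*(-9) + 17 = 2052 + 17 = 2069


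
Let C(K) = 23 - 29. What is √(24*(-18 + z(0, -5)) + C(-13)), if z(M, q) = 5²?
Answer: 9*√2 ≈ 12.728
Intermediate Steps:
z(M, q) = 25
C(K) = -6
√(24*(-18 + z(0, -5)) + C(-13)) = √(24*(-18 + 25) - 6) = √(24*7 - 6) = √(168 - 6) = √162 = 9*√2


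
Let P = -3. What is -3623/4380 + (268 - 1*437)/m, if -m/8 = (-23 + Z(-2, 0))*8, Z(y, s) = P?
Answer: -130171/140160 ≈ -0.92873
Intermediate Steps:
Z(y, s) = -3
m = 1664 (m = -8*(-23 - 3)*8 = -(-208)*8 = -8*(-208) = 1664)
-3623/4380 + (268 - 1*437)/m = -3623/4380 + (268 - 1*437)/1664 = -3623*1/4380 + (268 - 437)*(1/1664) = -3623/4380 - 169*1/1664 = -3623/4380 - 13/128 = -130171/140160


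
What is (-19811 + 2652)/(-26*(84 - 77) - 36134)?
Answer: 17159/36316 ≈ 0.47249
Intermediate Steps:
(-19811 + 2652)/(-26*(84 - 77) - 36134) = -17159/(-26*7 - 36134) = -17159/(-182 - 36134) = -17159/(-36316) = -17159*(-1/36316) = 17159/36316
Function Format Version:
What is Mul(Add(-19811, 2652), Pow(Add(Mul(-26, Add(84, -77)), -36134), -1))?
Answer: Rational(17159, 36316) ≈ 0.47249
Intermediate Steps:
Mul(Add(-19811, 2652), Pow(Add(Mul(-26, Add(84, -77)), -36134), -1)) = Mul(-17159, Pow(Add(Mul(-26, 7), -36134), -1)) = Mul(-17159, Pow(Add(-182, -36134), -1)) = Mul(-17159, Pow(-36316, -1)) = Mul(-17159, Rational(-1, 36316)) = Rational(17159, 36316)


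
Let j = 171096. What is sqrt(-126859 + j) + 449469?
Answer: 449469 + sqrt(44237) ≈ 4.4968e+5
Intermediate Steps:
sqrt(-126859 + j) + 449469 = sqrt(-126859 + 171096) + 449469 = sqrt(44237) + 449469 = 449469 + sqrt(44237)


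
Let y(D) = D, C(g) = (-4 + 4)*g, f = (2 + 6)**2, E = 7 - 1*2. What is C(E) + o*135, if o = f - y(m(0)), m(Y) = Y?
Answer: 8640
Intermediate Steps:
E = 5 (E = 7 - 2 = 5)
f = 64 (f = 8**2 = 64)
C(g) = 0 (C(g) = 0*g = 0)
o = 64 (o = 64 - 1*0 = 64 + 0 = 64)
C(E) + o*135 = 0 + 64*135 = 0 + 8640 = 8640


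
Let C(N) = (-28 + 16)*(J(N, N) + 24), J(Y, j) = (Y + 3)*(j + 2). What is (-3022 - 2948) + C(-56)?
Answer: -40602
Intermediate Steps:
J(Y, j) = (2 + j)*(3 + Y) (J(Y, j) = (3 + Y)*(2 + j) = (2 + j)*(3 + Y))
C(N) = -360 - 60*N - 12*N**2 (C(N) = (-28 + 16)*((6 + 2*N + 3*N + N*N) + 24) = -12*((6 + 2*N + 3*N + N**2) + 24) = -12*((6 + N**2 + 5*N) + 24) = -12*(30 + N**2 + 5*N) = -360 - 60*N - 12*N**2)
(-3022 - 2948) + C(-56) = (-3022 - 2948) + (-360 - 60*(-56) - 12*(-56)**2) = -5970 + (-360 + 3360 - 12*3136) = -5970 + (-360 + 3360 - 37632) = -5970 - 34632 = -40602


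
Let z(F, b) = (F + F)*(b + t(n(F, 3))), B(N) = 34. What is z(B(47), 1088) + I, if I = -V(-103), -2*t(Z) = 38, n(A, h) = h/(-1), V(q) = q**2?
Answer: 62083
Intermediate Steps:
n(A, h) = -h (n(A, h) = h*(-1) = -h)
t(Z) = -19 (t(Z) = -1/2*38 = -19)
z(F, b) = 2*F*(-19 + b) (z(F, b) = (F + F)*(b - 19) = (2*F)*(-19 + b) = 2*F*(-19 + b))
I = -10609 (I = -1*(-103)**2 = -1*10609 = -10609)
z(B(47), 1088) + I = 2*34*(-19 + 1088) - 10609 = 2*34*1069 - 10609 = 72692 - 10609 = 62083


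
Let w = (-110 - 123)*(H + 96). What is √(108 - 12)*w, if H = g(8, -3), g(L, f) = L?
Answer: -96928*√6 ≈ -2.3742e+5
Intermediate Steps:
H = 8
w = -24232 (w = (-110 - 123)*(8 + 96) = -233*104 = -24232)
√(108 - 12)*w = √(108 - 12)*(-24232) = √96*(-24232) = (4*√6)*(-24232) = -96928*√6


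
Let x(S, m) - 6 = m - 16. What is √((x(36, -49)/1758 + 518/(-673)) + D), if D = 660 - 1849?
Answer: I*√1665493800245718/1183134 ≈ 34.494*I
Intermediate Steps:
x(S, m) = -10 + m (x(S, m) = 6 + (m - 16) = 6 + (-16 + m) = -10 + m)
D = -1189
√((x(36, -49)/1758 + 518/(-673)) + D) = √(((-10 - 49)/1758 + 518/(-673)) - 1189) = √((-59*1/1758 + 518*(-1/673)) - 1189) = √((-59/1758 - 518/673) - 1189) = √(-950351/1183134 - 1189) = √(-1407696677/1183134) = I*√1665493800245718/1183134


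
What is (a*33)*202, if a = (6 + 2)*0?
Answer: 0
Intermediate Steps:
a = 0 (a = 8*0 = 0)
(a*33)*202 = (0*33)*202 = 0*202 = 0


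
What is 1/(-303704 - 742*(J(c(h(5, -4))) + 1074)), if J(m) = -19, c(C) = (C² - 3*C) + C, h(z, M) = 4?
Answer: -1/1086514 ≈ -9.2037e-7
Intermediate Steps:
c(C) = C² - 2*C
1/(-303704 - 742*(J(c(h(5, -4))) + 1074)) = 1/(-303704 - 742*(-19 + 1074)) = 1/(-303704 - 742*1055) = 1/(-303704 - 1*782810) = 1/(-303704 - 782810) = 1/(-1086514) = -1/1086514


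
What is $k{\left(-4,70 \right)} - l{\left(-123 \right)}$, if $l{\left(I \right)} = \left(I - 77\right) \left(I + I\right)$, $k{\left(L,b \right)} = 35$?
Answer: $-49165$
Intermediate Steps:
$l{\left(I \right)} = 2 I \left(-77 + I\right)$ ($l{\left(I \right)} = \left(-77 + I\right) 2 I = 2 I \left(-77 + I\right)$)
$k{\left(-4,70 \right)} - l{\left(-123 \right)} = 35 - 2 \left(-123\right) \left(-77 - 123\right) = 35 - 2 \left(-123\right) \left(-200\right) = 35 - 49200 = -49165$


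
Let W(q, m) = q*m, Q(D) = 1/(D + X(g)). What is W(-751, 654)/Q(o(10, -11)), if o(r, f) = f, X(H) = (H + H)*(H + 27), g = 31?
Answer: -1760787090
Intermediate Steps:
X(H) = 2*H*(27 + H) (X(H) = (2*H)*(27 + H) = 2*H*(27 + H))
Q(D) = 1/(3596 + D) (Q(D) = 1/(D + 2*31*(27 + 31)) = 1/(D + 2*31*58) = 1/(D + 3596) = 1/(3596 + D))
W(q, m) = m*q
W(-751, 654)/Q(o(10, -11)) = (654*(-751))/(1/(3596 - 11)) = -491154/(1/3585) = -491154/1/3585 = -491154*3585 = -1760787090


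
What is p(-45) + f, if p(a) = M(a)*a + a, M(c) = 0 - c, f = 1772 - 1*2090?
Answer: -2388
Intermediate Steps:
f = -318 (f = 1772 - 2090 = -318)
M(c) = -c
p(a) = a - a² (p(a) = (-a)*a + a = -a² + a = a - a²)
p(-45) + f = -45*(1 - 1*(-45)) - 318 = -45*(1 + 45) - 318 = -45*46 - 318 = -2070 - 318 = -2388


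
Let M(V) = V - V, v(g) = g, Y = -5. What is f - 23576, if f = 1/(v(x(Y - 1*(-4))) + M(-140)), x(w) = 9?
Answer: -212183/9 ≈ -23576.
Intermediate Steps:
M(V) = 0
f = ⅑ (f = 1/(9 + 0) = 1/9 = ⅑ ≈ 0.11111)
f - 23576 = ⅑ - 23576 = -212183/9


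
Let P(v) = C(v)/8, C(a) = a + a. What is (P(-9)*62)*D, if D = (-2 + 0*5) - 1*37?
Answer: 10881/2 ≈ 5440.5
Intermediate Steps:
C(a) = 2*a
P(v) = v/4 (P(v) = (2*v)/8 = (2*v)*(1/8) = v/4)
D = -39 (D = (-2 + 0) - 37 = -2 - 37 = -39)
(P(-9)*62)*D = (((1/4)*(-9))*62)*(-39) = -9/4*62*(-39) = -279/2*(-39) = 10881/2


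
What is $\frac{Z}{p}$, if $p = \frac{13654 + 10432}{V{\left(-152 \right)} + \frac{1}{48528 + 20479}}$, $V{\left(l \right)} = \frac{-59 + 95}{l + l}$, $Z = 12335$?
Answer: $- \frac{7659874645}{126319797752} \approx -0.060639$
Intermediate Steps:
$V{\left(l \right)} = \frac{18}{l}$ ($V{\left(l \right)} = \frac{36}{2 l} = 36 \frac{1}{2 l} = \frac{18}{l}$)
$p = - \frac{126319797752}{620987}$ ($p = \frac{13654 + 10432}{\frac{18}{-152} + \frac{1}{48528 + 20479}} = \frac{24086}{18 \left(- \frac{1}{152}\right) + \frac{1}{69007}} = \frac{24086}{- \frac{9}{76} + \frac{1}{69007}} = \frac{24086}{- \frac{620987}{5244532}} = 24086 \left(- \frac{5244532}{620987}\right) = - \frac{126319797752}{620987} \approx -2.0342 \cdot 10^{5}$)
$\frac{Z}{p} = \frac{12335}{- \frac{126319797752}{620987}} = 12335 \left(- \frac{620987}{126319797752}\right) = - \frac{7659874645}{126319797752}$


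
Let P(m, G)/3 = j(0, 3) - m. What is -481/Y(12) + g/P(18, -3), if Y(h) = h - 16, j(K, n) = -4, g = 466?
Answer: 14941/132 ≈ 113.19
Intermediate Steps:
P(m, G) = -12 - 3*m (P(m, G) = 3*(-4 - m) = -12 - 3*m)
Y(h) = -16 + h
-481/Y(12) + g/P(18, -3) = -481/(-16 + 12) + 466/(-12 - 3*18) = -481/(-4) + 466/(-12 - 54) = -481*(-¼) + 466/(-66) = 481/4 + 466*(-1/66) = 481/4 - 233/33 = 14941/132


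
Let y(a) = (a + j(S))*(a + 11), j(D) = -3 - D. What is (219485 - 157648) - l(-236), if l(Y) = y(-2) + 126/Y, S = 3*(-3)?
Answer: 7292581/118 ≈ 61802.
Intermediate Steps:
S = -9
y(a) = (6 + a)*(11 + a) (y(a) = (a + (-3 - 1*(-9)))*(a + 11) = (a + (-3 + 9))*(11 + a) = (a + 6)*(11 + a) = (6 + a)*(11 + a))
l(Y) = 36 + 126/Y (l(Y) = (66 + (-2)² + 17*(-2)) + 126/Y = (66 + 4 - 34) + 126/Y = 36 + 126/Y)
(219485 - 157648) - l(-236) = (219485 - 157648) - (36 + 126/(-236)) = 61837 - (36 + 126*(-1/236)) = 61837 - (36 - 63/118) = 61837 - 1*4185/118 = 61837 - 4185/118 = 7292581/118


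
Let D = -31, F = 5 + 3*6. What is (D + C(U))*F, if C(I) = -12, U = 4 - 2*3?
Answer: -989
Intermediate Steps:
U = -2 (U = 4 - 6 = -2)
F = 23 (F = 5 + 18 = 23)
(D + C(U))*F = (-31 - 12)*23 = -43*23 = -989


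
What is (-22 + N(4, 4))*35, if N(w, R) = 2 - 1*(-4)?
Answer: -560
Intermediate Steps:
N(w, R) = 6 (N(w, R) = 2 + 4 = 6)
(-22 + N(4, 4))*35 = (-22 + 6)*35 = -16*35 = -560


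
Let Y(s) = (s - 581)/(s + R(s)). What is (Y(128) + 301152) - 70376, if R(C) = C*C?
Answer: 1270190953/5504 ≈ 2.3078e+5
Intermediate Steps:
R(C) = C²
Y(s) = (-581 + s)/(s + s²) (Y(s) = (s - 581)/(s + s²) = (-581 + s)/(s + s²))
(Y(128) + 301152) - 70376 = ((-581 + 128)/(128*(1 + 128)) + 301152) - 70376 = ((1/128)*(-453)/129 + 301152) - 70376 = ((1/128)*(1/129)*(-453) + 301152) - 70376 = (-151/5504 + 301152) - 70376 = 1657540457/5504 - 70376 = 1270190953/5504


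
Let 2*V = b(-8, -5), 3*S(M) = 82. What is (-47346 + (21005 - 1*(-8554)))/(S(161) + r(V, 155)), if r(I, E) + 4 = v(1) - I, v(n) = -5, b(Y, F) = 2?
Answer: -53361/52 ≈ -1026.2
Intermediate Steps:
S(M) = 82/3 (S(M) = (1/3)*82 = 82/3)
V = 1 (V = (1/2)*2 = 1)
r(I, E) = -9 - I (r(I, E) = -4 + (-5 - I) = -9 - I)
(-47346 + (21005 - 1*(-8554)))/(S(161) + r(V, 155)) = (-47346 + (21005 - 1*(-8554)))/(82/3 + (-9 - 1*1)) = (-47346 + (21005 + 8554))/(82/3 + (-9 - 1)) = (-47346 + 29559)/(82/3 - 10) = -17787/52/3 = -17787*3/52 = -53361/52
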